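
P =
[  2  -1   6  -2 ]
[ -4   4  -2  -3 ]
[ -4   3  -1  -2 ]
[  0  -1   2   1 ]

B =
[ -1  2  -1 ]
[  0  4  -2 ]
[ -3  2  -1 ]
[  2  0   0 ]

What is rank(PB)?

First compute PB:
[[-24,  12,  -6],
 [  4,   4,  -2],
 [  3,   2,  -1],
 [ -4,   0,   0]]
Now row reduce the product.
R2 ← R2 + (1/6)·R1: [0, 6, -3]
R3 ← R3 + (1/8)·R1: [0, 7/2, -7/4]
R4 ← R4 − (1/6)·R1: [0, -2, 1]
R3 ← R3 − (7/12)·R2: [0, 0, 0]
R4 ← R4 + (1/3)·R2: [0, 0, 0]
2 nonzero rows, so rank(PB) = 2.

2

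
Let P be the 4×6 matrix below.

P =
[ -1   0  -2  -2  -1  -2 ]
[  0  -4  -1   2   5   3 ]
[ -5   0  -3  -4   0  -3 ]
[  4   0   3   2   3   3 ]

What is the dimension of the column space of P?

Row reduce to echelon form.
R3 ← R3 − (5)·R1: [0, 0, 7, 6, 5, 7]
R4 ← R4 + (4)·R1: [0, 0, -5, -6, -1, -5]
R4 ← R4 + (5/7)·R3: [0, 0, 0, -12/7, 18/7, 0]
Echelon form has 4 nonzero rows, so rank(P) = 4.
The column space has dimension equal to the rank: 4.

4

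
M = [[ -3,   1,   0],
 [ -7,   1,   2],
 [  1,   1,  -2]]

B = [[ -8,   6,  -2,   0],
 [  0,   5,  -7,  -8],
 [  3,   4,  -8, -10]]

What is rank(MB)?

2

First compute MB:
[[ 24, -13,  -1,  -8],
 [ 62, -29,  -9, -28],
 [-14,   3,   7,  12]]
Now row reduce the product.
R2 ← R2 − (31/12)·R1: [0, 55/12, -77/12, -22/3]
R3 ← R3 + (7/12)·R1: [0, -55/12, 77/12, 22/3]
R3 ← R3 + R2: [0, 0, 0, 0]
2 nonzero rows, so rank(MB) = 2.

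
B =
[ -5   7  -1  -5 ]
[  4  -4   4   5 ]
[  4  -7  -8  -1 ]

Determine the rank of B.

Row reduce to echelon form.
R2 ← R2 + (4/5)·R1: [0, 8/5, 16/5, 1]
R3 ← R3 + (4/5)·R1: [0, -7/5, -44/5, -5]
R3 ← R3 + (7/8)·R2: [0, 0, -6, -33/8]
Echelon form has 3 nonzero rows, so rank(B) = 3.

3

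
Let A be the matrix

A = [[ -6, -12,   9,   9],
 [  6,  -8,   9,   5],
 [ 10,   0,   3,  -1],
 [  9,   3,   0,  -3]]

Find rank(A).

2

Row reduce to echelon form.
R2 ← R2 + R1: [0, -20, 18, 14]
R3 ← R3 + (5/3)·R1: [0, -20, 18, 14]
R4 ← R4 + (3/2)·R1: [0, -15, 27/2, 21/2]
R3 ← R3 − R2: [0, 0, 0, 0]
R4 ← R4 − (3/4)·R2: [0, 0, 0, 0]
Echelon form has 2 nonzero rows, so rank(A) = 2.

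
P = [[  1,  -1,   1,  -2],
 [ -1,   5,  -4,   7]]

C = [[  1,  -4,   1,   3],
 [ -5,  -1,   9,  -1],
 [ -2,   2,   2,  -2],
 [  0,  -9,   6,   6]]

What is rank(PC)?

First compute PC:
[[  4,  17, -18, -10],
 [-18, -72,  78,  42]]
Now row reduce the product.
R2 ← R2 + (9/2)·R1: [0, 9/2, -3, -3]
2 nonzero rows, so rank(PC) = 2.

2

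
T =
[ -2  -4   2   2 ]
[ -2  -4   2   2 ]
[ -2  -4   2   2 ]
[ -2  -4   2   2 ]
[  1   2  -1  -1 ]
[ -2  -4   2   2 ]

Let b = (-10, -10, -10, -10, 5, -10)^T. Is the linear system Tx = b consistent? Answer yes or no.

yes

Row reduce the augmented matrix [T | b].
R2 ← R2 − R1: [0, 0, 0, 0, 0]
R3 ← R3 − R1: [0, 0, 0, 0, 0]
R4 ← R4 − R1: [0, 0, 0, 0, 0]
R5 ← R5 + (1/2)·R1: [0, 0, 0, 0, 0]
R6 ← R6 − R1: [0, 0, 0, 0, 0]
The echelon form has 1 nonzero rows, and every pivot lies in the first 4 columns, so rank(T) = rank([T|b]) = 1.
The system is consistent.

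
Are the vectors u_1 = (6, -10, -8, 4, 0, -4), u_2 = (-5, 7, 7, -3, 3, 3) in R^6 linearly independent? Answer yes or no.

Form the matrix with these vectors as rows and row reduce.
R2 ← R2 + (5/6)·R1: [0, -4/3, 1/3, 1/3, 3, -1/3]
2 nonzero rows, so the 2 vectors span a space of dimension 2.
Since 2 = 2, the vectors are linearly independent.

yes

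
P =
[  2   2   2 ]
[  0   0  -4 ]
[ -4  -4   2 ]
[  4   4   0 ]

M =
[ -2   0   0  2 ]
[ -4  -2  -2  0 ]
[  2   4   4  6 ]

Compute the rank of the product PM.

First compute PM:
[[ -8,   4,   4,  16],
 [ -8, -16, -16, -24],
 [ 28,  16,  16,   4],
 [-24,  -8,  -8,   8]]
Now row reduce the product.
R2 ← R2 − R1: [0, -20, -20, -40]
R3 ← R3 + (7/2)·R1: [0, 30, 30, 60]
R4 ← R4 − (3)·R1: [0, -20, -20, -40]
R3 ← R3 + (3/2)·R2: [0, 0, 0, 0]
R4 ← R4 − R2: [0, 0, 0, 0]
2 nonzero rows, so rank(PM) = 2.

2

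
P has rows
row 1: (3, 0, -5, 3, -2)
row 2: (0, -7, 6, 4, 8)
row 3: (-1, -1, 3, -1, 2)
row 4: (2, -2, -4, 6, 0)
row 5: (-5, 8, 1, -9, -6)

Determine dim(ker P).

Row reduce to echelon form.
R3 ← R3 + (1/3)·R1: [0, -1, 4/3, 0, 4/3]
R4 ← R4 − (2/3)·R1: [0, -2, -2/3, 4, 4/3]
R5 ← R5 + (5/3)·R1: [0, 8, -22/3, -4, -28/3]
R3 ← R3 − (1/7)·R2: [0, 0, 10/21, -4/7, 4/21]
R4 ← R4 − (2/7)·R2: [0, 0, -50/21, 20/7, -20/21]
R5 ← R5 + (8/7)·R2: [0, 0, -10/21, 4/7, -4/21]
R4 ← R4 + (5)·R3: [0, 0, 0, 0, 0]
R5 ← R5 + R3: [0, 0, 0, 0, 0]
3 nonzero rows, so rank(P) = 3.
P has 5 columns; by rank–nullity, nullity = 5 − 3 = 2.

2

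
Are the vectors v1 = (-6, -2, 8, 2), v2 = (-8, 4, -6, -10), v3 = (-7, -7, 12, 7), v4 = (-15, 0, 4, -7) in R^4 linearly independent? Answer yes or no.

Form the matrix with these vectors as rows and row reduce.
R2 ← R2 − (4/3)·R1: [0, 20/3, -50/3, -38/3]
R3 ← R3 − (7/6)·R1: [0, -14/3, 8/3, 14/3]
R4 ← R4 − (5/2)·R1: [0, 5, -16, -12]
R3 ← R3 + (7/10)·R2: [0, 0, -9, -21/5]
R4 ← R4 − (3/4)·R2: [0, 0, -7/2, -5/2]
R4 ← R4 − (7/18)·R3: [0, 0, 0, -13/15]
4 nonzero rows, so the 4 vectors span a space of dimension 4.
Since 4 = 4, the vectors are linearly independent.

yes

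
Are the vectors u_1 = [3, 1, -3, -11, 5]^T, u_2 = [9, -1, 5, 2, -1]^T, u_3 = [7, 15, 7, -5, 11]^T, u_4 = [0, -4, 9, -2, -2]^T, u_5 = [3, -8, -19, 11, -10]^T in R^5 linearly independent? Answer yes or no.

Form the matrix with these vectors as rows and row reduce.
R2 ← R2 − (3)·R1: [0, -4, 14, 35, -16]
R3 ← R3 − (7/3)·R1: [0, 38/3, 14, 62/3, -2/3]
R5 ← R5 − R1: [0, -9, -16, 22, -15]
R3 ← R3 + (19/6)·R2: [0, 0, 175/3, 263/2, -154/3]
R4 ← R4 − R2: [0, 0, -5, -37, 14]
R5 ← R5 − (9/4)·R2: [0, 0, -95/2, -227/4, 21]
R4 ← R4 + (3/35)·R3: [0, 0, 0, -1801/70, 48/5]
R5 ← R5 + (57/70)·R3: [0, 0, 0, 3523/70, -104/5]
R5 ← R5 + (3523/1801)·R4: [0, 0, 0, 0, -3640/1801]
5 nonzero rows, so the 5 vectors span a space of dimension 5.
Since 5 = 5, the vectors are linearly independent.

yes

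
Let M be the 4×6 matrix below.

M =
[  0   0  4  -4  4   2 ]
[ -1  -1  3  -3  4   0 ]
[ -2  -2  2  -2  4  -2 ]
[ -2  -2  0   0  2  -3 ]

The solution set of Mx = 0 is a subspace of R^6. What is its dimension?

Row reduce to echelon form.
Swap R1 ↔ R2
R3 ← R3 − (2)·R1: [0, 0, -4, 4, -4, -2]
R4 ← R4 − (2)·R1: [0, 0, -6, 6, -6, -3]
R3 ← R3 + R2: [0, 0, 0, 0, 0, 0]
R4 ← R4 + (3/2)·R2: [0, 0, 0, 0, 0, 0]
2 nonzero rows, so rank(M) = 2.
M has 6 columns; by rank–nullity, nullity = 6 − 2 = 4.

4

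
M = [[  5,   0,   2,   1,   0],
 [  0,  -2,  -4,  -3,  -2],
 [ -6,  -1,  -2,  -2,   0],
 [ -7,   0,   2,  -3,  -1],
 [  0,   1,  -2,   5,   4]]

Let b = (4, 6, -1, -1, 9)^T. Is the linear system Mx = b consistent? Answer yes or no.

no

Row reduce the augmented matrix [M | b].
R3 ← R3 + (6/5)·R1: [0, -1, 2/5, -4/5, 0, 19/5]
R4 ← R4 + (7/5)·R1: [0, 0, 24/5, -8/5, -1, 23/5]
R3 ← R3 − (1/2)·R2: [0, 0, 12/5, 7/10, 1, 4/5]
R5 ← R5 + (1/2)·R2: [0, 0, -4, 7/2, 3, 12]
R4 ← R4 − (2)·R3: [0, 0, 0, -3, -3, 3]
R5 ← R5 + (5/3)·R3: [0, 0, 0, 14/3, 14/3, 40/3]
R5 ← R5 + (14/9)·R4: [0, 0, 0, 0, 0, 18]
The echelon form has 5 nonzero rows; the last pivot sits in the augmented column, so rank(M) = 4 but rank([M|b]) = 5.
Since the ranks differ, the system is inconsistent.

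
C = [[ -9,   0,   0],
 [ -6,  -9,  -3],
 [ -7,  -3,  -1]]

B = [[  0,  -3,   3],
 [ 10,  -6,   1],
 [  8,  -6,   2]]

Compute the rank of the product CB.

2

First compute CB:
[[  0,  27, -27],
 [-114,  90, -33],
 [-38,  45, -26]]
Now row reduce the product.
Swap R1 ↔ R2
R3 ← R3 − (1/3)·R1: [0, 15, -15]
R3 ← R3 − (5/9)·R2: [0, 0, 0]
2 nonzero rows, so rank(CB) = 2.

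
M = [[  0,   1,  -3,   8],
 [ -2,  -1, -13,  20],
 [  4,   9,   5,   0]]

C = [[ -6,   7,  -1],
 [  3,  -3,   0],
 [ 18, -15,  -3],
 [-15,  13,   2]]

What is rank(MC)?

First compute MC:
[[-171, 146,  25],
 [-525, 444,  81],
 [ 93, -74, -19]]
Now row reduce the product.
R2 ← R2 − (175/57)·R1: [0, -242/57, 242/57]
R3 ← R3 + (31/57)·R1: [0, 308/57, -308/57]
R3 ← R3 + (14/11)·R2: [0, 0, 0]
2 nonzero rows, so rank(MC) = 2.

2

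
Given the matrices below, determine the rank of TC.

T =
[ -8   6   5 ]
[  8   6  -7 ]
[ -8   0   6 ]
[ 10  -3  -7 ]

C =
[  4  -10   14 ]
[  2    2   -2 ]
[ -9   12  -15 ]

2

First compute TC:
[[-65, 152, -199],
 [107, -152, 205],
 [-86, 152, -202],
 [ 97, -190, 251]]
Now row reduce the product.
R2 ← R2 + (107/65)·R1: [0, 6384/65, -7968/65]
R3 ← R3 − (86/65)·R1: [0, -3192/65, 3984/65]
R4 ← R4 + (97/65)·R1: [0, 2394/65, -2988/65]
R3 ← R3 + (1/2)·R2: [0, 0, 0]
R4 ← R4 − (3/8)·R2: [0, 0, 0]
2 nonzero rows, so rank(TC) = 2.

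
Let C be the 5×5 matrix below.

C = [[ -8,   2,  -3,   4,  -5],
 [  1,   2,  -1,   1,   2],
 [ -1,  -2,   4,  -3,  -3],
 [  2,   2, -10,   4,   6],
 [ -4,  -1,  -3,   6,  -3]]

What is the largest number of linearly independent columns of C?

Row reduce to echelon form.
R2 ← R2 + (1/8)·R1: [0, 9/4, -11/8, 3/2, 11/8]
R3 ← R3 − (1/8)·R1: [0, -9/4, 35/8, -7/2, -19/8]
R4 ← R4 + (1/4)·R1: [0, 5/2, -43/4, 5, 19/4]
R5 ← R5 − (1/2)·R1: [0, -2, -3/2, 4, -1/2]
R3 ← R3 + R2: [0, 0, 3, -2, -1]
R4 ← R4 − (10/9)·R2: [0, 0, -83/9, 10/3, 29/9]
R5 ← R5 + (8/9)·R2: [0, 0, -49/18, 16/3, 13/18]
R4 ← R4 + (83/27)·R3: [0, 0, 0, -76/27, 4/27]
R5 ← R5 + (49/54)·R3: [0, 0, 0, 95/27, -5/27]
R5 ← R5 + (5/4)·R4: [0, 0, 0, 0, 0]
Echelon form has 4 nonzero rows, so rank(C) = 4.
The rank gives the maximum number of linearly independent columns: 4.

4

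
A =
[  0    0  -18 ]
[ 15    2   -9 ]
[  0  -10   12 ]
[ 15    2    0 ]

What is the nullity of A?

Row reduce to echelon form.
Swap R1 ↔ R2
R4 ← R4 − R1: [0, 0, 9]
Swap R2 ↔ R3
R4 ← R4 + (1/2)·R3: [0, 0, 0]
3 nonzero rows, so rank(A) = 3.
A has 3 columns; by rank–nullity, nullity = 3 − 3 = 0.

0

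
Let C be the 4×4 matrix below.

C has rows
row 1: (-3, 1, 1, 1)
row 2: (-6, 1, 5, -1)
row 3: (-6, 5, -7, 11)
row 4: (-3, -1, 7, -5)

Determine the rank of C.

2

Row reduce to echelon form.
R2 ← R2 − (2)·R1: [0, -1, 3, -3]
R3 ← R3 − (2)·R1: [0, 3, -9, 9]
R4 ← R4 − R1: [0, -2, 6, -6]
R3 ← R3 + (3)·R2: [0, 0, 0, 0]
R4 ← R4 − (2)·R2: [0, 0, 0, 0]
Echelon form has 2 nonzero rows, so rank(C) = 2.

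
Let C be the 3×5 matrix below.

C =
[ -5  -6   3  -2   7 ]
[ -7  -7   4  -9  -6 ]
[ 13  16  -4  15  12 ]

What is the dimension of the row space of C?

Row reduce to echelon form.
R2 ← R2 − (7/5)·R1: [0, 7/5, -1/5, -31/5, -79/5]
R3 ← R3 + (13/5)·R1: [0, 2/5, 19/5, 49/5, 151/5]
R3 ← R3 − (2/7)·R2: [0, 0, 27/7, 81/7, 243/7]
Echelon form has 3 nonzero rows, so rank(C) = 3.
The row space has dimension equal to the rank: 3.

3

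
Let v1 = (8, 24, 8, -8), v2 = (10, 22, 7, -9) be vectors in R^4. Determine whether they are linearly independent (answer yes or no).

yes

Form the matrix with these vectors as rows and row reduce.
R2 ← R2 − (5/4)·R1: [0, -8, -3, 1]
2 nonzero rows, so the 2 vectors span a space of dimension 2.
Since 2 = 2, the vectors are linearly independent.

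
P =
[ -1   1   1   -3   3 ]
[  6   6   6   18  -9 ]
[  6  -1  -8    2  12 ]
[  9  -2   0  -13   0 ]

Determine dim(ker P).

1

Row reduce to echelon form.
R2 ← R2 + (6)·R1: [0, 12, 12, 0, 9]
R3 ← R3 + (6)·R1: [0, 5, -2, -16, 30]
R4 ← R4 + (9)·R1: [0, 7, 9, -40, 27]
R3 ← R3 − (5/12)·R2: [0, 0, -7, -16, 105/4]
R4 ← R4 − (7/12)·R2: [0, 0, 2, -40, 87/4]
R4 ← R4 + (2/7)·R3: [0, 0, 0, -312/7, 117/4]
4 nonzero rows, so rank(P) = 4.
P has 5 columns; by rank–nullity, nullity = 5 − 4 = 1.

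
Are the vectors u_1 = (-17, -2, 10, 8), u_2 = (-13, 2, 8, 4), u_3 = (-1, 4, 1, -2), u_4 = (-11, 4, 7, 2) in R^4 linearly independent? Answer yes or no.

Form the matrix with these vectors as rows and row reduce.
R2 ← R2 − (13/17)·R1: [0, 60/17, 6/17, -36/17]
R3 ← R3 − (1/17)·R1: [0, 70/17, 7/17, -42/17]
R4 ← R4 − (11/17)·R1: [0, 90/17, 9/17, -54/17]
R3 ← R3 − (7/6)·R2: [0, 0, 0, 0]
R4 ← R4 − (3/2)·R2: [0, 0, 0, 0]
2 nonzero rows, so the 4 vectors span a space of dimension 2.
Since 2 < 4, the vectors are linearly dependent.

no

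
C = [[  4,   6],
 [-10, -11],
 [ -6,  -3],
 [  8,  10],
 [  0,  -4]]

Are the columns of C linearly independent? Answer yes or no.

yes

Row reduce C to echelon form.
R2 ← R2 + (5/2)·R1: [0, 4]
R3 ← R3 + (3/2)·R1: [0, 6]
R4 ← R4 − (2)·R1: [0, -2]
R3 ← R3 − (3/2)·R2: [0, 0]
R4 ← R4 + (1/2)·R2: [0, 0]
R5 ← R5 + R2: [0, 0]
2 pivots among 2 columns.
Every column is a pivot column, so the columns are linearly independent.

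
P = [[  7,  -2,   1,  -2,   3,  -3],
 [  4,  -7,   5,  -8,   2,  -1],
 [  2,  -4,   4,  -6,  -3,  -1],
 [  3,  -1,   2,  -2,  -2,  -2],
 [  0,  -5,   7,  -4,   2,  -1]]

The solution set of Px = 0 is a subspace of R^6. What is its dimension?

Row reduce to echelon form.
R2 ← R2 − (4/7)·R1: [0, -41/7, 31/7, -48/7, 2/7, 5/7]
R3 ← R3 − (2/7)·R1: [0, -24/7, 26/7, -38/7, -27/7, -1/7]
R4 ← R4 − (3/7)·R1: [0, -1/7, 11/7, -8/7, -23/7, -5/7]
R3 ← R3 − (24/41)·R2: [0, 0, 46/41, -58/41, -165/41, -23/41]
R4 ← R4 − (1/41)·R2: [0, 0, 60/41, -40/41, -135/41, -30/41]
R5 ← R5 − (35/41)·R2: [0, 0, 132/41, 76/41, 72/41, -66/41]
R4 ← R4 − (30/23)·R3: [0, 0, 0, 20/23, 45/23, 0]
R5 ← R5 − (66/23)·R3: [0, 0, 0, 136/23, 306/23, 0]
R5 ← R5 − (34/5)·R4: [0, 0, 0, 0, 0, 0]
4 nonzero rows, so rank(P) = 4.
P has 6 columns; by rank–nullity, nullity = 6 − 4 = 2.

2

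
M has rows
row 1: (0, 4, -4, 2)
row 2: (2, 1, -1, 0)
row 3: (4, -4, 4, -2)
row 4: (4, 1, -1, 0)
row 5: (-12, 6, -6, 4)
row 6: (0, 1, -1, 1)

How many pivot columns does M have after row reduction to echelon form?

Row reduce to echelon form.
Swap R1 ↔ R2
R3 ← R3 − (2)·R1: [0, -6, 6, -2]
R4 ← R4 − (2)·R1: [0, -1, 1, 0]
R5 ← R5 + (6)·R1: [0, 12, -12, 4]
R3 ← R3 + (3/2)·R2: [0, 0, 0, 1]
R4 ← R4 + (1/4)·R2: [0, 0, 0, 1/2]
R5 ← R5 − (3)·R2: [0, 0, 0, -2]
R6 ← R6 − (1/4)·R2: [0, 0, 0, 1/2]
R4 ← R4 − (1/2)·R3: [0, 0, 0, 0]
R5 ← R5 + (2)·R3: [0, 0, 0, 0]
R6 ← R6 − (1/2)·R3: [0, 0, 0, 0]
Echelon form has 3 nonzero rows, so rank(M) = 3.
Each nonzero row contributes one pivot column: 3 pivot columns.

3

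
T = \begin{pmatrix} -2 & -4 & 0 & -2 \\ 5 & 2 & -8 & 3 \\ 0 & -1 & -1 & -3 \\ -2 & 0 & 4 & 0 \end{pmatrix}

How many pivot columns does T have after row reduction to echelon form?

3

Row reduce to echelon form.
R2 ← R2 + (5/2)·R1: [0, -8, -8, -2]
R4 ← R4 − R1: [0, 4, 4, 2]
R3 ← R3 − (1/8)·R2: [0, 0, 0, -11/4]
R4 ← R4 + (1/2)·R2: [0, 0, 0, 1]
R4 ← R4 + (4/11)·R3: [0, 0, 0, 0]
Echelon form has 3 nonzero rows, so rank(T) = 3.
Each nonzero row contributes one pivot column: 3 pivot columns.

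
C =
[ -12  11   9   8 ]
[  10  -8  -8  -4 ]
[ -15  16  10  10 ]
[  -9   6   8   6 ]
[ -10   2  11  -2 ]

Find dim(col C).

Row reduce to echelon form.
R2 ← R2 + (5/6)·R1: [0, 7/6, -1/2, 8/3]
R3 ← R3 − (5/4)·R1: [0, 9/4, -5/4, 0]
R4 ← R4 − (3/4)·R1: [0, -9/4, 5/4, 0]
R5 ← R5 − (5/6)·R1: [0, -43/6, 7/2, -26/3]
R3 ← R3 − (27/14)·R2: [0, 0, -2/7, -36/7]
R4 ← R4 + (27/14)·R2: [0, 0, 2/7, 36/7]
R5 ← R5 + (43/7)·R2: [0, 0, 3/7, 54/7]
R4 ← R4 + R3: [0, 0, 0, 0]
R5 ← R5 + (3/2)·R3: [0, 0, 0, 0]
Echelon form has 3 nonzero rows, so rank(C) = 3.
The column space has dimension equal to the rank: 3.

3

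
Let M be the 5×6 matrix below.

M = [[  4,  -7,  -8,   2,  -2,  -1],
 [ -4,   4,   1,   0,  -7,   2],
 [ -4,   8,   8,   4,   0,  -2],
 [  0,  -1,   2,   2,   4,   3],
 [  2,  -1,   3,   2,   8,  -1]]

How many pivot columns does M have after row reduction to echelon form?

Row reduce to echelon form.
R2 ← R2 + R1: [0, -3, -7, 2, -9, 1]
R3 ← R3 + R1: [0, 1, 0, 6, -2, -3]
R5 ← R5 − (1/2)·R1: [0, 5/2, 7, 1, 9, -1/2]
R3 ← R3 + (1/3)·R2: [0, 0, -7/3, 20/3, -5, -8/3]
R4 ← R4 − (1/3)·R2: [0, 0, 13/3, 4/3, 7, 8/3]
R5 ← R5 + (5/6)·R2: [0, 0, 7/6, 8/3, 3/2, 1/3]
R4 ← R4 + (13/7)·R3: [0, 0, 0, 96/7, -16/7, -16/7]
R5 ← R5 + (1/2)·R3: [0, 0, 0, 6, -1, -1]
R5 ← R5 − (7/16)·R4: [0, 0, 0, 0, 0, 0]
Echelon form has 4 nonzero rows, so rank(M) = 4.
Each nonzero row contributes one pivot column: 4 pivot columns.

4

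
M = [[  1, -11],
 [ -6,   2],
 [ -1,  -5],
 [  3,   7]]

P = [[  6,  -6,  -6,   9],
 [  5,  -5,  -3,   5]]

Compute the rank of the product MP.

First compute MP:
[[-49,  49,  27, -46],
 [-26,  26,  30, -44],
 [-31,  31,  21, -34],
 [ 53, -53, -39,  62]]
Now row reduce the product.
R2 ← R2 − (26/49)·R1: [0, 0, 768/49, -960/49]
R3 ← R3 − (31/49)·R1: [0, 0, 192/49, -240/49]
R4 ← R4 + (53/49)·R1: [0, 0, -480/49, 600/49]
R3 ← R3 − (1/4)·R2: [0, 0, 0, 0]
R4 ← R4 + (5/8)·R2: [0, 0, 0, 0]
2 nonzero rows, so rank(MP) = 2.

2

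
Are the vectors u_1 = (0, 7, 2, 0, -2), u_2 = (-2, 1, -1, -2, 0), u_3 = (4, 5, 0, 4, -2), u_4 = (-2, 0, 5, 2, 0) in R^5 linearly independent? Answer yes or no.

yes

Form the matrix with these vectors as rows and row reduce.
Swap R1 ↔ R2
R3 ← R3 + (2)·R1: [0, 7, -2, 0, -2]
R4 ← R4 − R1: [0, -1, 6, 4, 0]
R3 ← R3 − R2: [0, 0, -4, 0, 0]
R4 ← R4 + (1/7)·R2: [0, 0, 44/7, 4, -2/7]
R4 ← R4 + (11/7)·R3: [0, 0, 0, 4, -2/7]
4 nonzero rows, so the 4 vectors span a space of dimension 4.
Since 4 = 4, the vectors are linearly independent.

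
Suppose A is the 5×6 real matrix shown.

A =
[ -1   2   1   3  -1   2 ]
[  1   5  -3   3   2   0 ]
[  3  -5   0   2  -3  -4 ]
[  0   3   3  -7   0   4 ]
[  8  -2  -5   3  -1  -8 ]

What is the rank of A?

Row reduce to echelon form.
R2 ← R2 + R1: [0, 7, -2, 6, 1, 2]
R3 ← R3 + (3)·R1: [0, 1, 3, 11, -6, 2]
R5 ← R5 + (8)·R1: [0, 14, 3, 27, -9, 8]
R3 ← R3 − (1/7)·R2: [0, 0, 23/7, 71/7, -43/7, 12/7]
R4 ← R4 − (3/7)·R2: [0, 0, 27/7, -67/7, -3/7, 22/7]
R5 ← R5 − (2)·R2: [0, 0, 7, 15, -11, 4]
R4 ← R4 − (27/23)·R3: [0, 0, 0, -494/23, 156/23, 26/23]
R5 ← R5 − (49/23)·R3: [0, 0, 0, -152/23, 48/23, 8/23]
R5 ← R5 − (4/13)·R4: [0, 0, 0, 0, 0, 0]
Echelon form has 4 nonzero rows, so rank(A) = 4.

4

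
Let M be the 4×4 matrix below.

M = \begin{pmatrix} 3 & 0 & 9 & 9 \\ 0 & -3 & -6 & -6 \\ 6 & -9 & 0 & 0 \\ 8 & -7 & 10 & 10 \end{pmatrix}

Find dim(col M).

2

Row reduce to echelon form.
R3 ← R3 − (2)·R1: [0, -9, -18, -18]
R4 ← R4 − (8/3)·R1: [0, -7, -14, -14]
R3 ← R3 − (3)·R2: [0, 0, 0, 0]
R4 ← R4 − (7/3)·R2: [0, 0, 0, 0]
Echelon form has 2 nonzero rows, so rank(M) = 2.
The column space has dimension equal to the rank: 2.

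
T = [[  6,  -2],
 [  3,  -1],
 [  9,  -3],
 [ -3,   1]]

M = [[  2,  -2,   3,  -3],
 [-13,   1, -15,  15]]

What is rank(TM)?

First compute TM:
[[ 38, -14,  48, -48],
 [ 19,  -7,  24, -24],
 [ 57, -21,  72, -72],
 [-19,   7, -24,  24]]
Now row reduce the product.
R2 ← R2 − (1/2)·R1: [0, 0, 0, 0]
R3 ← R3 − (3/2)·R1: [0, 0, 0, 0]
R4 ← R4 + (1/2)·R1: [0, 0, 0, 0]
1 nonzero row, so rank(TM) = 1.

1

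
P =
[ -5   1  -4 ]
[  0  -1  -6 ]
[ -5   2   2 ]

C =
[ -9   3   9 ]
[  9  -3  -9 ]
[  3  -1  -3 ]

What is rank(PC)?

1

First compute PC:
[[ 42, -14, -42],
 [-27,   9,  27],
 [ 69, -23, -69]]
Now row reduce the product.
R2 ← R2 + (9/14)·R1: [0, 0, 0]
R3 ← R3 − (23/14)·R1: [0, 0, 0]
1 nonzero row, so rank(PC) = 1.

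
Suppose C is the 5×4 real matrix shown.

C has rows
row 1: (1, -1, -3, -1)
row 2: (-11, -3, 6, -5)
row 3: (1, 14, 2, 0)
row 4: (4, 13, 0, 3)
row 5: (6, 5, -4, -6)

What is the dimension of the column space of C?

Row reduce to echelon form.
R2 ← R2 + (11)·R1: [0, -14, -27, -16]
R3 ← R3 − R1: [0, 15, 5, 1]
R4 ← R4 − (4)·R1: [0, 17, 12, 7]
R5 ← R5 − (6)·R1: [0, 11, 14, 0]
R3 ← R3 + (15/14)·R2: [0, 0, -335/14, -113/7]
R4 ← R4 + (17/14)·R2: [0, 0, -291/14, -87/7]
R5 ← R5 + (11/14)·R2: [0, 0, -101/14, -88/7]
R4 ← R4 − (291/335)·R3: [0, 0, 0, 534/335]
R5 ← R5 − (101/335)·R3: [0, 0, 0, -2581/335]
R5 ← R5 + (29/6)·R4: [0, 0, 0, 0]
Echelon form has 4 nonzero rows, so rank(C) = 4.
The column space has dimension equal to the rank: 4.

4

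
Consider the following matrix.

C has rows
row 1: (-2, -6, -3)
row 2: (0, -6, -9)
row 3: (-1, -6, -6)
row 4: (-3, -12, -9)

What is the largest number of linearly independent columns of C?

Row reduce to echelon form.
R3 ← R3 − (1/2)·R1: [0, -3, -9/2]
R4 ← R4 − (3/2)·R1: [0, -3, -9/2]
R3 ← R3 − (1/2)·R2: [0, 0, 0]
R4 ← R4 − (1/2)·R2: [0, 0, 0]
Echelon form has 2 nonzero rows, so rank(C) = 2.
The rank gives the maximum number of linearly independent columns: 2.

2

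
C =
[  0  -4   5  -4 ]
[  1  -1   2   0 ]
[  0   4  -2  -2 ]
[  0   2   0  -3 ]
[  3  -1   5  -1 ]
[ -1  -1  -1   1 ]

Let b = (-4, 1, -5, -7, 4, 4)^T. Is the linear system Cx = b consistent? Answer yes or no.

Row reduce the augmented matrix [C | b].
Swap R1 ↔ R2
R5 ← R5 − (3)·R1: [0, 2, -1, -1, 1]
R6 ← R6 + R1: [0, -2, 1, 1, 5]
R3 ← R3 + R2: [0, 0, 3, -6, -9]
R4 ← R4 + (1/2)·R2: [0, 0, 5/2, -5, -9]
R5 ← R5 + (1/2)·R2: [0, 0, 3/2, -3, -1]
R6 ← R6 − (1/2)·R2: [0, 0, -3/2, 3, 7]
R4 ← R4 − (5/6)·R3: [0, 0, 0, 0, -3/2]
R5 ← R5 − (1/2)·R3: [0, 0, 0, 0, 7/2]
R6 ← R6 + (1/2)·R3: [0, 0, 0, 0, 5/2]
R5 ← R5 + (7/3)·R4: [0, 0, 0, 0, 0]
R6 ← R6 + (5/3)·R4: [0, 0, 0, 0, 0]
The echelon form has 4 nonzero rows; the last pivot sits in the augmented column, so rank(C) = 3 but rank([C|b]) = 4.
Since the ranks differ, the system is inconsistent.

no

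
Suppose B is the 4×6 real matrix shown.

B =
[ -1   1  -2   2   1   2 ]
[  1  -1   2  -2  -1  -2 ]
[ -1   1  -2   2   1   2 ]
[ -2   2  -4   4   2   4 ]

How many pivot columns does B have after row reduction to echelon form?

1

Row reduce to echelon form.
R2 ← R2 + R1: [0, 0, 0, 0, 0, 0]
R3 ← R3 − R1: [0, 0, 0, 0, 0, 0]
R4 ← R4 − (2)·R1: [0, 0, 0, 0, 0, 0]
Echelon form has 1 nonzero row, so rank(B) = 1.
Each nonzero row contributes one pivot column: 1 pivot columns.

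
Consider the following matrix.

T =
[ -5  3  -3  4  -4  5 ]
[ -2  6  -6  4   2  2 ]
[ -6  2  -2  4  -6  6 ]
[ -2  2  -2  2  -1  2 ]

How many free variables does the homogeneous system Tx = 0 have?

4

Row reduce to echelon form.
R2 ← R2 − (2/5)·R1: [0, 24/5, -24/5, 12/5, 18/5, 0]
R3 ← R3 − (6/5)·R1: [0, -8/5, 8/5, -4/5, -6/5, 0]
R4 ← R4 − (2/5)·R1: [0, 4/5, -4/5, 2/5, 3/5, 0]
R3 ← R3 + (1/3)·R2: [0, 0, 0, 0, 0, 0]
R4 ← R4 − (1/6)·R2: [0, 0, 0, 0, 0, 0]
2 nonzero rows, so rank(T) = 2.
T has 6 columns; by rank–nullity, nullity = 6 − 2 = 4.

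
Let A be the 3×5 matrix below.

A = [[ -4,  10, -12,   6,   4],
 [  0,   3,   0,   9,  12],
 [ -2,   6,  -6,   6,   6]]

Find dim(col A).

Row reduce to echelon form.
R3 ← R3 − (1/2)·R1: [0, 1, 0, 3, 4]
R3 ← R3 − (1/3)·R2: [0, 0, 0, 0, 0]
Echelon form has 2 nonzero rows, so rank(A) = 2.
The column space has dimension equal to the rank: 2.

2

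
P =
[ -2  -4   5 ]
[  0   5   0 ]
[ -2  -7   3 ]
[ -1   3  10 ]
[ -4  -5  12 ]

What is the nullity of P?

Row reduce to echelon form.
R3 ← R3 − R1: [0, -3, -2]
R4 ← R4 − (1/2)·R1: [0, 5, 15/2]
R5 ← R5 − (2)·R1: [0, 3, 2]
R3 ← R3 + (3/5)·R2: [0, 0, -2]
R4 ← R4 − R2: [0, 0, 15/2]
R5 ← R5 − (3/5)·R2: [0, 0, 2]
R4 ← R4 + (15/4)·R3: [0, 0, 0]
R5 ← R5 + R3: [0, 0, 0]
3 nonzero rows, so rank(P) = 3.
P has 3 columns; by rank–nullity, nullity = 3 − 3 = 0.

0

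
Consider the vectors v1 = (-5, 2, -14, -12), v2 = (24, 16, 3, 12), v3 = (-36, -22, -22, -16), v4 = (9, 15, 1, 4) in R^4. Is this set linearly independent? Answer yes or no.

yes

Form the matrix with these vectors as rows and row reduce.
R2 ← R2 + (24/5)·R1: [0, 128/5, -321/5, -228/5]
R3 ← R3 − (36/5)·R1: [0, -182/5, 394/5, 352/5]
R4 ← R4 + (9/5)·R1: [0, 93/5, -121/5, -88/5]
R3 ← R3 + (91/64)·R2: [0, 0, -799/64, 89/16]
R4 ← R4 − (93/128)·R2: [0, 0, 2873/128, 497/32]
R4 ← R4 + (169/94)·R3: [0, 0, 0, 1200/47]
4 nonzero rows, so the 4 vectors span a space of dimension 4.
Since 4 = 4, the vectors are linearly independent.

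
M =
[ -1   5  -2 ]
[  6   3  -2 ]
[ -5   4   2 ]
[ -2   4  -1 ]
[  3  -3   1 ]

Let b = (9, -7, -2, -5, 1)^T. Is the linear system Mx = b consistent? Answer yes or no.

no

Row reduce the augmented matrix [M | b].
R2 ← R2 + (6)·R1: [0, 33, -14, 47]
R3 ← R3 − (5)·R1: [0, -21, 12, -47]
R4 ← R4 − (2)·R1: [0, -6, 3, -23]
R5 ← R5 + (3)·R1: [0, 12, -5, 28]
R3 ← R3 + (7/11)·R2: [0, 0, 34/11, -188/11]
R4 ← R4 + (2/11)·R2: [0, 0, 5/11, -159/11]
R5 ← R5 − (4/11)·R2: [0, 0, 1/11, 120/11]
R4 ← R4 − (5/34)·R3: [0, 0, 0, -203/17]
R5 ← R5 − (1/34)·R3: [0, 0, 0, 194/17]
R5 ← R5 + (194/203)·R4: [0, 0, 0, 0]
The echelon form has 4 nonzero rows; the last pivot sits in the augmented column, so rank(M) = 3 but rank([M|b]) = 4.
Since the ranks differ, the system is inconsistent.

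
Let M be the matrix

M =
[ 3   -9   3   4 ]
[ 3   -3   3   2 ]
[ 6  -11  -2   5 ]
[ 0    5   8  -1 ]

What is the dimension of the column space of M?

3

Row reduce to echelon form.
R2 ← R2 − R1: [0, 6, 0, -2]
R3 ← R3 − (2)·R1: [0, 7, -8, -3]
R3 ← R3 − (7/6)·R2: [0, 0, -8, -2/3]
R4 ← R4 − (5/6)·R2: [0, 0, 8, 2/3]
R4 ← R4 + R3: [0, 0, 0, 0]
Echelon form has 3 nonzero rows, so rank(M) = 3.
The column space has dimension equal to the rank: 3.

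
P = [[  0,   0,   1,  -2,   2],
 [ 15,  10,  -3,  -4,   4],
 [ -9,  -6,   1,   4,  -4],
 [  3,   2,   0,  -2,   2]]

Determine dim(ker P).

3

Row reduce to echelon form.
Swap R1 ↔ R2
R3 ← R3 + (3/5)·R1: [0, 0, -4/5, 8/5, -8/5]
R4 ← R4 − (1/5)·R1: [0, 0, 3/5, -6/5, 6/5]
R3 ← R3 + (4/5)·R2: [0, 0, 0, 0, 0]
R4 ← R4 − (3/5)·R2: [0, 0, 0, 0, 0]
2 nonzero rows, so rank(P) = 2.
P has 5 columns; by rank–nullity, nullity = 5 − 2 = 3.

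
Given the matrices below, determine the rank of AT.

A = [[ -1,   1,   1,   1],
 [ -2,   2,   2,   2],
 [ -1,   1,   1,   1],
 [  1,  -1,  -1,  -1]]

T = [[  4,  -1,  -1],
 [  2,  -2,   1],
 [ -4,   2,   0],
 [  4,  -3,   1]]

1

First compute AT:
[[ -2,  -2,   3],
 [ -4,  -4,   6],
 [ -2,  -2,   3],
 [  2,   2,  -3]]
Now row reduce the product.
R2 ← R2 − (2)·R1: [0, 0, 0]
R3 ← R3 − R1: [0, 0, 0]
R4 ← R4 + R1: [0, 0, 0]
1 nonzero row, so rank(AT) = 1.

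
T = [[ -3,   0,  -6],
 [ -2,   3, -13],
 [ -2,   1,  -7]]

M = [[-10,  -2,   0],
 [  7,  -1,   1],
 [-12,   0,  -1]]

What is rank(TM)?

First compute TM:
[[102,   6,   6],
 [197,   1,  16],
 [111,   3,   8]]
Now row reduce the product.
R2 ← R2 − (197/102)·R1: [0, -180/17, 75/17]
R3 ← R3 − (37/34)·R1: [0, -60/17, 25/17]
R3 ← R3 − (1/3)·R2: [0, 0, 0]
2 nonzero rows, so rank(TM) = 2.

2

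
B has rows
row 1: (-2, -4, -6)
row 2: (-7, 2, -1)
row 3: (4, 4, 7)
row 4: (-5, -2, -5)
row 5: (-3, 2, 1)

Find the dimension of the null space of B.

Row reduce to echelon form.
R2 ← R2 − (7/2)·R1: [0, 16, 20]
R3 ← R3 + (2)·R1: [0, -4, -5]
R4 ← R4 − (5/2)·R1: [0, 8, 10]
R5 ← R5 − (3/2)·R1: [0, 8, 10]
R3 ← R3 + (1/4)·R2: [0, 0, 0]
R4 ← R4 − (1/2)·R2: [0, 0, 0]
R5 ← R5 − (1/2)·R2: [0, 0, 0]
2 nonzero rows, so rank(B) = 2.
B has 3 columns; by rank–nullity, nullity = 3 − 2 = 1.

1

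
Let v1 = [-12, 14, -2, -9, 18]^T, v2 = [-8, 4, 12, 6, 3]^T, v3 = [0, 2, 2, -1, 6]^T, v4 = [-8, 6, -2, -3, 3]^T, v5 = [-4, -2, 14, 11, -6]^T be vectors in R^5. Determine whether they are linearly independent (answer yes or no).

no

Form the matrix with these vectors as rows and row reduce.
R2 ← R2 − (2/3)·R1: [0, -16/3, 40/3, 12, -9]
R4 ← R4 − (2/3)·R1: [0, -10/3, -2/3, 3, -9]
R5 ← R5 − (1/3)·R1: [0, -20/3, 44/3, 14, -12]
R3 ← R3 + (3/8)·R2: [0, 0, 7, 7/2, 21/8]
R4 ← R4 − (5/8)·R2: [0, 0, -9, -9/2, -27/8]
R5 ← R5 − (5/4)·R2: [0, 0, -2, -1, -3/4]
R4 ← R4 + (9/7)·R3: [0, 0, 0, 0, 0]
R5 ← R5 + (2/7)·R3: [0, 0, 0, 0, 0]
3 nonzero rows, so the 5 vectors span a space of dimension 3.
Since 3 < 5, the vectors are linearly dependent.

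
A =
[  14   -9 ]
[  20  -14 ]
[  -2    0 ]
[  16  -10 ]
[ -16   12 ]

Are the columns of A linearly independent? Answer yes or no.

Row reduce A to echelon form.
R2 ← R2 − (10/7)·R1: [0, -8/7]
R3 ← R3 + (1/7)·R1: [0, -9/7]
R4 ← R4 − (8/7)·R1: [0, 2/7]
R5 ← R5 + (8/7)·R1: [0, 12/7]
R3 ← R3 − (9/8)·R2: [0, 0]
R4 ← R4 + (1/4)·R2: [0, 0]
R5 ← R5 + (3/2)·R2: [0, 0]
2 pivots among 2 columns.
Every column is a pivot column, so the columns are linearly independent.

yes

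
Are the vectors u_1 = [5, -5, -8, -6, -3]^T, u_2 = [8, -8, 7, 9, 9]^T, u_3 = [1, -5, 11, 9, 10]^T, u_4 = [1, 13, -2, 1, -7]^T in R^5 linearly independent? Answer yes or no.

Form the matrix with these vectors as rows and row reduce.
R2 ← R2 − (8/5)·R1: [0, 0, 99/5, 93/5, 69/5]
R3 ← R3 − (1/5)·R1: [0, -4, 63/5, 51/5, 53/5]
R4 ← R4 − (1/5)·R1: [0, 14, -2/5, 11/5, -32/5]
Swap R2 ↔ R3
R4 ← R4 + (7/2)·R2: [0, 0, 437/10, 379/10, 307/10]
R4 ← R4 − (437/198)·R3: [0, 0, 0, -104/33, 8/33]
4 nonzero rows, so the 4 vectors span a space of dimension 4.
Since 4 = 4, the vectors are linearly independent.

yes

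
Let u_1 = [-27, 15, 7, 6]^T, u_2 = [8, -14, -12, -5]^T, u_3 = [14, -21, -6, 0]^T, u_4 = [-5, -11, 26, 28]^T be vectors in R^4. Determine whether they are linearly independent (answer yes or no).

yes

Form the matrix with these vectors as rows and row reduce.
R2 ← R2 + (8/27)·R1: [0, -86/9, -268/27, -29/9]
R3 ← R3 + (14/27)·R1: [0, -119/9, -64/27, 28/9]
R4 ← R4 − (5/27)·R1: [0, -124/9, 667/27, 242/9]
R3 ← R3 − (119/86)·R2: [0, 0, 1466/129, 651/86]
R4 ← R4 − (62/43)·R2: [0, 0, 5033/129, 1356/43]
R4 ← R4 − (5033/1466)·R3: [0, 0, 0, 16263/2932]
4 nonzero rows, so the 4 vectors span a space of dimension 4.
Since 4 = 4, the vectors are linearly independent.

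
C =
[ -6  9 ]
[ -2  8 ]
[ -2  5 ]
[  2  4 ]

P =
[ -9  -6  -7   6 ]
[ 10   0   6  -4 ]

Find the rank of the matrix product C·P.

First compute CP:
[[144,  36,  96, -72],
 [ 98,  12,  62, -44],
 [ 68,  12,  44, -32],
 [ 22, -12,  10,  -4]]
Now row reduce the product.
R2 ← R2 − (49/72)·R1: [0, -25/2, -10/3, 5]
R3 ← R3 − (17/36)·R1: [0, -5, -4/3, 2]
R4 ← R4 − (11/72)·R1: [0, -35/2, -14/3, 7]
R3 ← R3 − (2/5)·R2: [0, 0, 0, 0]
R4 ← R4 − (7/5)·R2: [0, 0, 0, 0]
2 nonzero rows, so rank(CP) = 2.

2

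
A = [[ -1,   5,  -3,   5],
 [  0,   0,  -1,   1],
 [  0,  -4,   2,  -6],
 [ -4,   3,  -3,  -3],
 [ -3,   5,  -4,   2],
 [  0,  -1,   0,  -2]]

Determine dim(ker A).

Row reduce to echelon form.
R4 ← R4 − (4)·R1: [0, -17, 9, -23]
R5 ← R5 − (3)·R1: [0, -10, 5, -13]
Swap R2 ↔ R3
R4 ← R4 − (17/4)·R2: [0, 0, 1/2, 5/2]
R5 ← R5 − (5/2)·R2: [0, 0, 0, 2]
R6 ← R6 − (1/4)·R2: [0, 0, -1/2, -1/2]
R4 ← R4 + (1/2)·R3: [0, 0, 0, 3]
R6 ← R6 − (1/2)·R3: [0, 0, 0, -1]
R5 ← R5 − (2/3)·R4: [0, 0, 0, 0]
R6 ← R6 + (1/3)·R4: [0, 0, 0, 0]
4 nonzero rows, so rank(A) = 4.
A has 4 columns; by rank–nullity, nullity = 4 − 4 = 0.

0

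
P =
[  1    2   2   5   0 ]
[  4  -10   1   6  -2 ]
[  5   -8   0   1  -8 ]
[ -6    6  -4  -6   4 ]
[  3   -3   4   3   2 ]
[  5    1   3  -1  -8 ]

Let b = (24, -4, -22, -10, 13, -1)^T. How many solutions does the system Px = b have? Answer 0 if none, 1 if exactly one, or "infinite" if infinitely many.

Row reduce the augmented matrix [P | b].
R2 ← R2 − (4)·R1: [0, -18, -7, -14, -2, -100]
R3 ← R3 − (5)·R1: [0, -18, -10, -24, -8, -142]
R4 ← R4 + (6)·R1: [0, 18, 8, 24, 4, 134]
R5 ← R5 − (3)·R1: [0, -9, -2, -12, 2, -59]
R6 ← R6 − (5)·R1: [0, -9, -7, -26, -8, -121]
R3 ← R3 − R2: [0, 0, -3, -10, -6, -42]
R4 ← R4 + R2: [0, 0, 1, 10, 2, 34]
R5 ← R5 − (1/2)·R2: [0, 0, 3/2, -5, 3, -9]
R6 ← R6 − (1/2)·R2: [0, 0, -7/2, -19, -7, -71]
R4 ← R4 + (1/3)·R3: [0, 0, 0, 20/3, 0, 20]
R5 ← R5 + (1/2)·R3: [0, 0, 0, -10, 0, -30]
R6 ← R6 − (7/6)·R3: [0, 0, 0, -22/3, 0, -22]
R5 ← R5 + (3/2)·R4: [0, 0, 0, 0, 0, 0]
R6 ← R6 + (11/10)·R4: [0, 0, 0, 0, 0, 0]
The echelon form has 4 nonzero rows, and every pivot lies in the first 5 columns, so rank(P) = rank([P|b]) = 4.
The system is consistent.
rank = 4 < 5 unknowns, so there are infinitely many solutions.

infinite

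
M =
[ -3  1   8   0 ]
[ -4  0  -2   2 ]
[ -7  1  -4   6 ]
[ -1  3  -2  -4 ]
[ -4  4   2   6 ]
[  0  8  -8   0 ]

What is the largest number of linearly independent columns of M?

Row reduce to echelon form.
R2 ← R2 − (4/3)·R1: [0, -4/3, -38/3, 2]
R3 ← R3 − (7/3)·R1: [0, -4/3, -68/3, 6]
R4 ← R4 − (1/3)·R1: [0, 8/3, -14/3, -4]
R5 ← R5 − (4/3)·R1: [0, 8/3, -26/3, 6]
R3 ← R3 − R2: [0, 0, -10, 4]
R4 ← R4 + (2)·R2: [0, 0, -30, 0]
R5 ← R5 + (2)·R2: [0, 0, -34, 10]
R6 ← R6 + (6)·R2: [0, 0, -84, 12]
R4 ← R4 − (3)·R3: [0, 0, 0, -12]
R5 ← R5 − (17/5)·R3: [0, 0, 0, -18/5]
R6 ← R6 − (42/5)·R3: [0, 0, 0, -108/5]
R5 ← R5 − (3/10)·R4: [0, 0, 0, 0]
R6 ← R6 − (9/5)·R4: [0, 0, 0, 0]
Echelon form has 4 nonzero rows, so rank(M) = 4.
The rank gives the maximum number of linearly independent columns: 4.

4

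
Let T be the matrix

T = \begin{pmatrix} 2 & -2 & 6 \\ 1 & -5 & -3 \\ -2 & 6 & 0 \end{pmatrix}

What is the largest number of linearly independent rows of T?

Row reduce to echelon form.
R2 ← R2 − (1/2)·R1: [0, -4, -6]
R3 ← R3 + R1: [0, 4, 6]
R3 ← R3 + R2: [0, 0, 0]
Echelon form has 2 nonzero rows, so rank(T) = 2.
The rank gives the maximum number of linearly independent rows: 2.

2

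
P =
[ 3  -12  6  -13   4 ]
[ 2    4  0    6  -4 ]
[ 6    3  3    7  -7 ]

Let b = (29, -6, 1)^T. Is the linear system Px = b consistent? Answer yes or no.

Row reduce the augmented matrix [P | b].
R2 ← R2 − (2/3)·R1: [0, 12, -4, 44/3, -20/3, -76/3]
R3 ← R3 − (2)·R1: [0, 27, -9, 33, -15, -57]
R3 ← R3 − (9/4)·R2: [0, 0, 0, 0, 0, 0]
The echelon form has 2 nonzero rows, and every pivot lies in the first 5 columns, so rank(P) = rank([P|b]) = 2.
The system is consistent.

yes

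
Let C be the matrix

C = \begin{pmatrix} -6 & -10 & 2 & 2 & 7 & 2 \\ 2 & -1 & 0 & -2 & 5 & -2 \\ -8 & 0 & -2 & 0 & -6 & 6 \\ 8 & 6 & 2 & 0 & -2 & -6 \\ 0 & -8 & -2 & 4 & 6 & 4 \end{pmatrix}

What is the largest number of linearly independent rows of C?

4

Row reduce to echelon form.
R2 ← R2 + (1/3)·R1: [0, -13/3, 2/3, -4/3, 22/3, -4/3]
R3 ← R3 − (4/3)·R1: [0, 40/3, -14/3, -8/3, -46/3, 10/3]
R4 ← R4 + (4/3)·R1: [0, -22/3, 14/3, 8/3, 22/3, -10/3]
R3 ← R3 + (40/13)·R2: [0, 0, -34/13, -88/13, 94/13, -10/13]
R4 ← R4 − (22/13)·R2: [0, 0, 46/13, 64/13, -66/13, -14/13]
R5 ← R5 − (24/13)·R2: [0, 0, -42/13, 84/13, -98/13, 84/13]
R4 ← R4 + (23/17)·R3: [0, 0, 0, -72/17, 80/17, -36/17]
R5 ← R5 − (21/17)·R3: [0, 0, 0, 252/17, -280/17, 126/17]
R5 ← R5 + (7/2)·R4: [0, 0, 0, 0, 0, 0]
Echelon form has 4 nonzero rows, so rank(C) = 4.
The rank gives the maximum number of linearly independent rows: 4.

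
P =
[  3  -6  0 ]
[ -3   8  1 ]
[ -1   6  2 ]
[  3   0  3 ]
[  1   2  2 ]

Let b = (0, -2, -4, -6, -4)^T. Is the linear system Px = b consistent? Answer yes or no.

Row reduce the augmented matrix [P | b].
R2 ← R2 + R1: [0, 2, 1, -2]
R3 ← R3 + (1/3)·R1: [0, 4, 2, -4]
R4 ← R4 − R1: [0, 6, 3, -6]
R5 ← R5 − (1/3)·R1: [0, 4, 2, -4]
R3 ← R3 − (2)·R2: [0, 0, 0, 0]
R4 ← R4 − (3)·R2: [0, 0, 0, 0]
R5 ← R5 − (2)·R2: [0, 0, 0, 0]
The echelon form has 2 nonzero rows, and every pivot lies in the first 3 columns, so rank(P) = rank([P|b]) = 2.
The system is consistent.

yes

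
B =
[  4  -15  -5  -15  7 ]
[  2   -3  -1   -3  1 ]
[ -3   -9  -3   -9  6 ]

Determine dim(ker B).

3

Row reduce to echelon form.
R2 ← R2 − (1/2)·R1: [0, 9/2, 3/2, 9/2, -5/2]
R3 ← R3 + (3/4)·R1: [0, -81/4, -27/4, -81/4, 45/4]
R3 ← R3 + (9/2)·R2: [0, 0, 0, 0, 0]
2 nonzero rows, so rank(B) = 2.
B has 5 columns; by rank–nullity, nullity = 5 − 2 = 3.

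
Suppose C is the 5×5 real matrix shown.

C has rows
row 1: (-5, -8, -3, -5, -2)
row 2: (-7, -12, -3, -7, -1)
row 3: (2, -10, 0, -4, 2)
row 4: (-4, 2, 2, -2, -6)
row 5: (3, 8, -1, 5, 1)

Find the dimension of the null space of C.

Row reduce to echelon form.
R2 ← R2 − (7/5)·R1: [0, -4/5, 6/5, 0, 9/5]
R3 ← R3 + (2/5)·R1: [0, -66/5, -6/5, -6, 6/5]
R4 ← R4 − (4/5)·R1: [0, 42/5, 22/5, 2, -22/5]
R5 ← R5 + (3/5)·R1: [0, 16/5, -14/5, 2, -1/5]
R3 ← R3 − (33/2)·R2: [0, 0, -21, -6, -57/2]
R4 ← R4 + (21/2)·R2: [0, 0, 17, 2, 29/2]
R5 ← R5 + (4)·R2: [0, 0, 2, 2, 7]
R4 ← R4 + (17/21)·R3: [0, 0, 0, -20/7, -60/7]
R5 ← R5 + (2/21)·R3: [0, 0, 0, 10/7, 30/7]
R5 ← R5 + (1/2)·R4: [0, 0, 0, 0, 0]
4 nonzero rows, so rank(C) = 4.
C has 5 columns; by rank–nullity, nullity = 5 − 4 = 1.

1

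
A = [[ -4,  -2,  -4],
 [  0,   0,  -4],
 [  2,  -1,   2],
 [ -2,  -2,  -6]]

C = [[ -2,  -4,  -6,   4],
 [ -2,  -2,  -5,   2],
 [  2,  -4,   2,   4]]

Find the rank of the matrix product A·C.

2

First compute AC:
[[  4,  36,  26, -36],
 [ -8,  16,  -8, -16],
 [  2, -14,  -3,  14],
 [ -4,  36,  10, -36]]
Now row reduce the product.
R2 ← R2 + (2)·R1: [0, 88, 44, -88]
R3 ← R3 − (1/2)·R1: [0, -32, -16, 32]
R4 ← R4 + R1: [0, 72, 36, -72]
R3 ← R3 + (4/11)·R2: [0, 0, 0, 0]
R4 ← R4 − (9/11)·R2: [0, 0, 0, 0]
2 nonzero rows, so rank(AC) = 2.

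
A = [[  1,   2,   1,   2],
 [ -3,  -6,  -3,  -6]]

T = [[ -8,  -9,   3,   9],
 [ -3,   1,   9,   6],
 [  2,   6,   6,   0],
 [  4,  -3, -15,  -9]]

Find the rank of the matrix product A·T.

1

First compute AT:
[[ -4,  -7,  -3,   3],
 [ 12,  21,   9,  -9]]
Now row reduce the product.
R2 ← R2 + (3)·R1: [0, 0, 0, 0]
1 nonzero row, so rank(AT) = 1.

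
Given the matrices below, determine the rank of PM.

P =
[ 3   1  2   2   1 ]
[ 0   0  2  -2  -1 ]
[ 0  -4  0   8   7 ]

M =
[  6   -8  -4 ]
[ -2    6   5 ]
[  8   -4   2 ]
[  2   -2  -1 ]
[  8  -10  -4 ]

First compute PM:
[[ 44, -40,  -9],
 [  4,   6,  10],
 [ 80, -110, -56]]
Now row reduce the product.
R2 ← R2 − (1/11)·R1: [0, 106/11, 119/11]
R3 ← R3 − (20/11)·R1: [0, -410/11, -436/11]
R3 ← R3 + (205/53)·R2: [0, 0, 117/53]
3 nonzero rows, so rank(PM) = 3.

3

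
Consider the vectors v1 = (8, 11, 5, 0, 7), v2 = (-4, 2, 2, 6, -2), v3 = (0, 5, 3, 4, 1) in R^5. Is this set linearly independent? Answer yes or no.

no

Form the matrix with these vectors as rows and row reduce.
R2 ← R2 + (1/2)·R1: [0, 15/2, 9/2, 6, 3/2]
R3 ← R3 − (2/3)·R2: [0, 0, 0, 0, 0]
2 nonzero rows, so the 3 vectors span a space of dimension 2.
Since 2 < 3, the vectors are linearly dependent.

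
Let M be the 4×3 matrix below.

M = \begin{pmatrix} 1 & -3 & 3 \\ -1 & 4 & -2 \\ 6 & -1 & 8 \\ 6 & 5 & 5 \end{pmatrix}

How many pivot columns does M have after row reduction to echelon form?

3

Row reduce to echelon form.
R2 ← R2 + R1: [0, 1, 1]
R3 ← R3 − (6)·R1: [0, 17, -10]
R4 ← R4 − (6)·R1: [0, 23, -13]
R3 ← R3 − (17)·R2: [0, 0, -27]
R4 ← R4 − (23)·R2: [0, 0, -36]
R4 ← R4 − (4/3)·R3: [0, 0, 0]
Echelon form has 3 nonzero rows, so rank(M) = 3.
Each nonzero row contributes one pivot column: 3 pivot columns.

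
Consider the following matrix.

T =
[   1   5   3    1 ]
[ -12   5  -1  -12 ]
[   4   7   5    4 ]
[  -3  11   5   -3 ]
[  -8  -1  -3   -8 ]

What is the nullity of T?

Row reduce to echelon form.
R2 ← R2 + (12)·R1: [0, 65, 35, 0]
R3 ← R3 − (4)·R1: [0, -13, -7, 0]
R4 ← R4 + (3)·R1: [0, 26, 14, 0]
R5 ← R5 + (8)·R1: [0, 39, 21, 0]
R3 ← R3 + (1/5)·R2: [0, 0, 0, 0]
R4 ← R4 − (2/5)·R2: [0, 0, 0, 0]
R5 ← R5 − (3/5)·R2: [0, 0, 0, 0]
2 nonzero rows, so rank(T) = 2.
T has 4 columns; by rank–nullity, nullity = 4 − 2 = 2.

2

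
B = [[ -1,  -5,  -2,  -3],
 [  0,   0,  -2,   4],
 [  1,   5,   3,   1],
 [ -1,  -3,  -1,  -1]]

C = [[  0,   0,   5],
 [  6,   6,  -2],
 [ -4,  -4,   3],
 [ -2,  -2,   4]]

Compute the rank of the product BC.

2

First compute BC:
[[-16, -16, -13],
 [  0,   0,  10],
 [ 16,  16,   8],
 [-12, -12,  -6]]
Now row reduce the product.
R3 ← R3 + R1: [0, 0, -5]
R4 ← R4 − (3/4)·R1: [0, 0, 15/4]
R3 ← R3 + (1/2)·R2: [0, 0, 0]
R4 ← R4 − (3/8)·R2: [0, 0, 0]
2 nonzero rows, so rank(BC) = 2.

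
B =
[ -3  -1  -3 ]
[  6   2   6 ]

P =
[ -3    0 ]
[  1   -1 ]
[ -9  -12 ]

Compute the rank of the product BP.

1

First compute BP:
[[ 35,  37],
 [-70, -74]]
Now row reduce the product.
R2 ← R2 + (2)·R1: [0, 0]
1 nonzero row, so rank(BP) = 1.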